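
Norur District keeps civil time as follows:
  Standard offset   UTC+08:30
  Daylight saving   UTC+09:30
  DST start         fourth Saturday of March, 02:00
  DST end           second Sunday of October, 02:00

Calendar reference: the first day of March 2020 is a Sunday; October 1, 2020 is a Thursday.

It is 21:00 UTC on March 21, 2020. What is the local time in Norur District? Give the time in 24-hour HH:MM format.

05:30

1 March 2020 is a Sunday, so the first Saturday is March 7 and the fourth is March 28.
1 October 2020 is a Thursday, so the first Sunday is October 4 and the second is October 11.
At the standard offset (UTC+08:30), 21:00 UTC + 8h30m = 05:30 Norur District standard time (rolling into the next day, 22 March 2020).
The standard-time date in Norur District, March 22, 2020, is outside the daylight-saving period (28 March – 11 October), so Norur District is on standard time, UTC+08:30.
21:00 UTC + 8h30m = 05:30 local (rolling into the next day, 22 March 2020).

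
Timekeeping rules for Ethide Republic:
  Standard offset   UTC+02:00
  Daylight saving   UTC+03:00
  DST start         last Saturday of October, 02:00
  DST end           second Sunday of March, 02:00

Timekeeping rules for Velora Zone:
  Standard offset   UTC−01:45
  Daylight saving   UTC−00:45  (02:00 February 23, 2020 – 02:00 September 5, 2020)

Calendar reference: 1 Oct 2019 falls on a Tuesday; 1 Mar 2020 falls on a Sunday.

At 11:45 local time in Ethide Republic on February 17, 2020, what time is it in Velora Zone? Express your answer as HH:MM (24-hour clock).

07:00

1 October 2019 is a Tuesday, so Saturdays fall on 5, 12, 19, 26; the last is October 26.
1 March 2020 is a Sunday, so the first Sunday is March 1 and the second is March 8.
Daylight saving runs 26 October 2019 – 8 March 2020; February 17, 2020 is inside that window, so Ethide Republic is at UTC+03:00.
11:45 Ethide Republic − 3h = 08:45 UTC.
At the standard offset (UTC−01:45), 08:45 UTC − 1h45m = 07:00 Velora Zone standard time.
The standard-time date in Velora Zone, February 17, 2020, does not fall between 23 February and 5 September, so daylight saving is not in effect and Velora Zone is at UTC−01:45.
08:45 UTC − 1h45m = 07:00 Velora Zone.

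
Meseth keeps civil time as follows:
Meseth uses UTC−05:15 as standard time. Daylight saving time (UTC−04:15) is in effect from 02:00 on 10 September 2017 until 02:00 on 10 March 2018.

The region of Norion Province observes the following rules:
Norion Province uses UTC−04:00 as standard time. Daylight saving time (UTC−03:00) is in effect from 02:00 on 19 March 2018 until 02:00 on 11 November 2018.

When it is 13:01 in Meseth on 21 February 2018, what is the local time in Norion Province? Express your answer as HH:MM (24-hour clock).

13:16

Daylight saving runs 10 September 2017 – 10 March 2018; 21 February 2018 is inside that window, so Meseth is at UTC−04:15.
13:01 Meseth + 4h15m = 17:16 UTC.
At the standard offset (UTC−04:00), 17:16 UTC − 4h = 13:16 Norion Province standard time.
Daylight saving runs 19 March – 11 November; the standard-time date in Norion Province, 21 February 2018, is outside that window, so Norion Province is on standard time at UTC−04:00.
17:16 UTC − 4h = 13:16 Norion Province.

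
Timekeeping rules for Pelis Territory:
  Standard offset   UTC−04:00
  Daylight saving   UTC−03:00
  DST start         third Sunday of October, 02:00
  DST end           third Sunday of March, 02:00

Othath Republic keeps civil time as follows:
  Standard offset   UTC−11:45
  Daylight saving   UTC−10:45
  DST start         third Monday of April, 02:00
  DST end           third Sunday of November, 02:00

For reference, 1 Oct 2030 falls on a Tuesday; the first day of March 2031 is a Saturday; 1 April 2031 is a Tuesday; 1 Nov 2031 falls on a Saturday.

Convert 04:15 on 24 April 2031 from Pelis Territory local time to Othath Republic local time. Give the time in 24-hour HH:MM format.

21:30

1 October 2030 is a Tuesday, so the first Sunday is October 6 and the third is October 20.
1 March 2031 is a Saturday, so the first Sunday is March 2 and the third is March 16.
Daylight saving runs 20 October 2030 – 16 March 2031; 24 April 2031 is outside that window, so Pelis Territory is on standard time at UTC−04:00.
04:15 Pelis Territory + 4h = 08:15 UTC.
1 April 2031 is a Tuesday, so the first Monday is April 7 and the third is April 21.
1 November 2031 is a Saturday, so the first Sunday is November 2 and the third is November 16.
At the standard offset (UTC−11:45), 08:15 UTC − 11h45m = 20:30 Othath Republic standard time (rolling into the previous day, 23 April 2031).
The standard-time date in Othath Republic, 23 April 2031, lies within the daylight-saving period (21 April – 16 November), so Othath Republic is on daylight time, UTC−10:45.
08:15 UTC − 10h45m = 21:30 Othath Republic (rolling into the previous day, 23 April 2031).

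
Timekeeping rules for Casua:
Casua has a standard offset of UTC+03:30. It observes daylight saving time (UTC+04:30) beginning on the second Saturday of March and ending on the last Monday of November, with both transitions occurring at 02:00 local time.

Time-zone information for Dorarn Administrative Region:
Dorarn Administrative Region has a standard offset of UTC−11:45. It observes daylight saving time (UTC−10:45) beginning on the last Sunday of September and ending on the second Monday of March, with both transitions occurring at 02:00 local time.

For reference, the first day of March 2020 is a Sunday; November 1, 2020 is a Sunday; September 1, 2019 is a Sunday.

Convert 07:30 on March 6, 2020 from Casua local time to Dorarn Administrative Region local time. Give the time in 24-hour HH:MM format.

17:15

1 March 2020 is a Sunday, so the first Saturday is March 7 and the second is March 14.
1 November 2020 is a Sunday, so Mondays fall on 2, 9, 16, 23, 30; the last is November 30.
March 6, 2020 does not fall between 14 March and 30 November, so daylight saving is not in effect and Casua is at UTC+03:30.
07:30 Casua − 3h30m = 04:00 UTC.
1 September 2019 is a Sunday, so Sundays fall on 1, 8, 15, 22, 29; the last is September 29.
1 March 2020 is a Sunday, so the first Monday is March 2 and the second is March 9.
At the standard offset (UTC−11:45), 04:00 UTC − 11h45m = 16:15 Dorarn Administrative Region standard time (rolling into the previous day, 5 March 2020).
The standard-time date in Dorarn Administrative Region, March 5, 2020, lies within the daylight-saving period (29 September 2019 – 9 March 2020), so Dorarn Administrative Region is on daylight time, UTC−10:45.
04:00 UTC − 10h45m = 17:15 Dorarn Administrative Region (rolling into the previous day, 5 March 2020).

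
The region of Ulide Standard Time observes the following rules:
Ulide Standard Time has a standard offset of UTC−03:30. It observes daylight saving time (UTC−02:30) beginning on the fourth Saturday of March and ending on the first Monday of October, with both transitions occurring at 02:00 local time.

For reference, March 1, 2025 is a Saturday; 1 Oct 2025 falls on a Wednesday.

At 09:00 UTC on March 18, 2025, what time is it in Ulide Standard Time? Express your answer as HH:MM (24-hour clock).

05:30

1 March 2025 is a Saturday, so the first Saturday is March 1 and the fourth is March 22.
1 October 2025 is a Wednesday, so the first Monday is October 6.
At the standard offset (UTC−03:30), 09:00 UTC − 3h30m = 05:30 Ulide Standard Time standard time.
The standard-time date in Ulide Standard Time, March 18, 2025, is outside the daylight-saving period (22 March – 6 October), so Ulide Standard Time is on standard time, UTC−03:30.
09:00 UTC − 3h30m = 05:30 local.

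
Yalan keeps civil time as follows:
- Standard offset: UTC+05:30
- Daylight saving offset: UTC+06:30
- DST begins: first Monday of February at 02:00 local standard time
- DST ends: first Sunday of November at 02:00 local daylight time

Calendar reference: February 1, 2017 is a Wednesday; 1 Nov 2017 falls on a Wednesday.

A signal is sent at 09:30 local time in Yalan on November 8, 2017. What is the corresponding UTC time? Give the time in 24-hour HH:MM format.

04:00

1 February 2017 is a Wednesday, so the first Monday is February 6.
1 November 2017 is a Wednesday, so the first Sunday is November 5.
November 8, 2017 does not fall between 6 February and 5 November, so daylight saving is not in effect and Yalan is at UTC+05:30.
09:30 local − 5h30m = 04:00 UTC.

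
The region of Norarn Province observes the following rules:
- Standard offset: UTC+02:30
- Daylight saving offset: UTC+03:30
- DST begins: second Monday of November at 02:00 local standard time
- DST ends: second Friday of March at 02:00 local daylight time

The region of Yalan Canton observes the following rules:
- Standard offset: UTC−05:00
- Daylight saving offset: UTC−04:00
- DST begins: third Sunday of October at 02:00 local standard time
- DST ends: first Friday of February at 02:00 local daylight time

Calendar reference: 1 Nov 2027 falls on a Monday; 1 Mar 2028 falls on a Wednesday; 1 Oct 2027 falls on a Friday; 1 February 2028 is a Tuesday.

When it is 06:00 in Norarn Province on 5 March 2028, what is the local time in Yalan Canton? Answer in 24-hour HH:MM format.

1 November 2027 is a Monday, so the first Monday is November 1 and the second is November 8.
1 March 2028 is a Wednesday, so the first Friday is March 3 and the second is March 10.
Daylight saving runs 8 November 2027 – 10 March 2028; 5 March 2028 is inside that window, so Norarn Province is at UTC+03:30.
06:00 Norarn Province − 3h30m = 02:30 UTC.
1 October 2027 is a Friday, so the first Sunday is October 3 and the third is October 17.
1 February 2028 is a Tuesday, so the first Friday is February 4.
At the standard offset (UTC−05:00), 02:30 UTC − 5h = 21:30 Yalan Canton standard time (rolling into the previous day, 4 March 2028).
The standard-time date in Yalan Canton, 4 March 2028, does not fall between 17 October 2027 and 4 February 2028, so daylight saving is not in effect and Yalan Canton is at UTC−05:00.
02:30 UTC − 5h = 21:30 Yalan Canton (rolling into the previous day, 4 March 2028).

21:30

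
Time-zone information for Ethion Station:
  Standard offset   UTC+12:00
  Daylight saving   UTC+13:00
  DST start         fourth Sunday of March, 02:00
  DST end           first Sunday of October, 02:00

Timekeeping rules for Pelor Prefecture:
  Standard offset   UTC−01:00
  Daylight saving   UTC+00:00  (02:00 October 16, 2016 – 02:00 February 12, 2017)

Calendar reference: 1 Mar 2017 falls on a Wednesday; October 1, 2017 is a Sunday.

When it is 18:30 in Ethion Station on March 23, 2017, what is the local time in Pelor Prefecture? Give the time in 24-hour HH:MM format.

05:30

1 March 2017 is a Wednesday, so the first Sunday is March 5 and the fourth is March 26.
1 October 2017 is a Sunday, so the first Sunday is October 1.
March 23, 2017 is outside the daylight-saving period (26 March – 1 October), so Ethion Station is on standard time, UTC+12:00.
18:30 Ethion Station − 12h = 06:30 UTC.
At the standard offset (UTC−01:00), 06:30 UTC − 1h = 05:30 Pelor Prefecture standard time.
The standard-time date in Pelor Prefecture, March 23, 2017, is outside the daylight-saving period (16 October 2016 – 12 February 2017), so Pelor Prefecture is on standard time, UTC−01:00.
06:30 UTC − 1h = 05:30 Pelor Prefecture.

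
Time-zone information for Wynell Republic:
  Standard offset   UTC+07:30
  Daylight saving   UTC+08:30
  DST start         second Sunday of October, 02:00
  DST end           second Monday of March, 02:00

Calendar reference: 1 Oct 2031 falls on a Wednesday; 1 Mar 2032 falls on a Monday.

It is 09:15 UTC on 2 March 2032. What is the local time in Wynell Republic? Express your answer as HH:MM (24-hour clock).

1 October 2031 is a Wednesday, so the first Sunday is October 5 and the second is October 12.
1 March 2032 is a Monday, so the first Monday is March 1 and the second is March 8.
At the standard offset (UTC+07:30), 09:15 UTC + 7h30m = 16:45 Wynell Republic standard time.
The standard-time date in Wynell Republic, 2 March 2032, falls between 12 October 2031 and 8 March 2032, so daylight saving is in effect and Wynell Republic is at UTC+08:30.
09:15 UTC + 8h30m = 17:45 local.

17:45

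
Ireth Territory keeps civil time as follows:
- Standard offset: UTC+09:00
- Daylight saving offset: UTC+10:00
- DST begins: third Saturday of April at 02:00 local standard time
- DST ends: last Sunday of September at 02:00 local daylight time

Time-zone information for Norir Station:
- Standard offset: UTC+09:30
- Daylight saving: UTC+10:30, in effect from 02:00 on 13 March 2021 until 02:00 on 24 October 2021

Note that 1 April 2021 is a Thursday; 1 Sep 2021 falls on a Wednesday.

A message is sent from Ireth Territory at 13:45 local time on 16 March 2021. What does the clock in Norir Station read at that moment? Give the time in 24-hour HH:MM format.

15:15

1 April 2021 is a Thursday, so the first Saturday is April 3 and the third is April 17.
1 September 2021 is a Wednesday, so Sundays fall on 5, 12, 19, 26; the last is September 26.
16 March 2021 does not fall between 17 April and 26 September, so daylight saving is not in effect and Ireth Territory is at UTC+09:00.
13:45 Ireth Territory − 9h = 04:45 UTC.
At the standard offset (UTC+09:30), 04:45 UTC + 9h30m = 14:15 Norir Station standard time.
Daylight saving runs 13 March – 24 October; the standard-time date in Norir Station, 16 March 2021, is inside that window, so Norir Station is at UTC+10:30.
04:45 UTC + 10h30m = 15:15 Norir Station.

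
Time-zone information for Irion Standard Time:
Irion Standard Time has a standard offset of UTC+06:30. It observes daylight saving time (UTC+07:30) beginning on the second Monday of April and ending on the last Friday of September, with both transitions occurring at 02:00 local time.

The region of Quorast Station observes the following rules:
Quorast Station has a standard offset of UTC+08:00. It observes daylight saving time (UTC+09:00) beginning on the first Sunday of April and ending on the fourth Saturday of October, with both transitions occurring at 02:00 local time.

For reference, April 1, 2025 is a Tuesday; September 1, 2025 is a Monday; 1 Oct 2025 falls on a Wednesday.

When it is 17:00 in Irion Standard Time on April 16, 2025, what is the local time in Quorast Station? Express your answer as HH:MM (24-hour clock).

1 April 2025 is a Tuesday, so the first Monday is April 7 and the second is April 14.
1 September 2025 is a Monday, so Fridays fall on 5, 12, 19, 26; the last is September 26.
Daylight saving runs 14 April – 26 September; April 16, 2025 is inside that window, so Irion Standard Time is at UTC+07:30.
17:00 Irion Standard Time − 7h30m = 09:30 UTC.
1 April 2025 is a Tuesday, so the first Sunday is April 6.
1 October 2025 is a Wednesday, so the first Saturday is October 4 and the fourth is October 25.
At the standard offset (UTC+08:00), 09:30 UTC + 8h = 17:30 Quorast Station standard time.
The standard-time date in Quorast Station, April 16, 2025, falls between 6 April and 25 October, so daylight saving is in effect and Quorast Station is at UTC+09:00.
09:30 UTC + 9h = 18:30 Quorast Station.

18:30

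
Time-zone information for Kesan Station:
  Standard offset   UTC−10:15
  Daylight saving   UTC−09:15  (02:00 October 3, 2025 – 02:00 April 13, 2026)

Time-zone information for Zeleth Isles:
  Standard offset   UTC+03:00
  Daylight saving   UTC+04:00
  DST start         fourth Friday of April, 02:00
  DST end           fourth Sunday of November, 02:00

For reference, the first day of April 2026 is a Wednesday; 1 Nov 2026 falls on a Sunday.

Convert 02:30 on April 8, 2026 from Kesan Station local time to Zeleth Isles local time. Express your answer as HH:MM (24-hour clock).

Daylight saving runs 3 October 2025 – 13 April 2026; April 8, 2026 is inside that window, so Kesan Station is at UTC−09:15.
02:30 Kesan Station + 9h15m = 11:45 UTC.
1 April 2026 is a Wednesday, so the first Friday is April 3 and the fourth is April 24.
1 November 2026 is a Sunday, so the first Sunday is November 1 and the fourth is November 22.
At the standard offset (UTC+03:00), 11:45 UTC + 3h = 14:45 Zeleth Isles standard time.
The standard-time date in Zeleth Isles, April 8, 2026, is outside the daylight-saving period (24 April – 22 November), so Zeleth Isles is on standard time, UTC+03:00.
11:45 UTC + 3h = 14:45 Zeleth Isles.

14:45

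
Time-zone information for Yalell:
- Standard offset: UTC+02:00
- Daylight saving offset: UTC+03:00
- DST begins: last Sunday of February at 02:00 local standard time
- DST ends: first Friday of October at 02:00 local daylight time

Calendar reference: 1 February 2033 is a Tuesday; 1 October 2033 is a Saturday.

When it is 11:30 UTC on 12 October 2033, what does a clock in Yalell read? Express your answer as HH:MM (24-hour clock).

13:30

1 February 2033 is a Tuesday, so Sundays fall on 6, 13, 20, 27; the last is February 27.
1 October 2033 is a Saturday, so the first Friday is October 7.
At the standard offset (UTC+02:00), 11:30 UTC + 2h = 13:30 Yalell standard time.
The standard-time date in Yalell, 12 October 2033, does not fall between 27 February and 7 October, so daylight saving is not in effect and Yalell is at UTC+02:00.
11:30 UTC + 2h = 13:30 local.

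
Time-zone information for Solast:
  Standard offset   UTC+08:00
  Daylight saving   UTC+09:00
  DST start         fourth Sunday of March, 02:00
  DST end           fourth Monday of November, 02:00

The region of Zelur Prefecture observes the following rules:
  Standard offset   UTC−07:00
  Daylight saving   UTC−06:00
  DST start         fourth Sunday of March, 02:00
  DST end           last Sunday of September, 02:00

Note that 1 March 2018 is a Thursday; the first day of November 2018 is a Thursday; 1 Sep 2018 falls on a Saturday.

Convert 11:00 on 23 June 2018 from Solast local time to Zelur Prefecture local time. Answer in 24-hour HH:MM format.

20:00

1 March 2018 is a Thursday, so the first Sunday is March 4 and the fourth is March 25.
1 November 2018 is a Thursday, so the first Monday is November 5 and the fourth is November 26.
23 June 2018 falls between 25 March and 26 November, so daylight saving is in effect and Solast is at UTC+09:00.
11:00 Solast − 9h = 02:00 UTC.
1 March 2018 is a Thursday, so the first Sunday is March 4 and the fourth is March 25.
1 September 2018 is a Saturday, so Sundays fall on 2, 9, 16, 23, 30; the last is September 30.
At the standard offset (UTC−07:00), 02:00 UTC − 7h = 19:00 Zelur Prefecture standard time (rolling into the previous day, 22 June 2018).
The standard-time date in Zelur Prefecture, 22 June 2018, lies within the daylight-saving period (25 March – 30 September), so Zelur Prefecture is on daylight time, UTC−06:00.
02:00 UTC − 6h = 20:00 Zelur Prefecture (rolling into the previous day, 22 June 2018).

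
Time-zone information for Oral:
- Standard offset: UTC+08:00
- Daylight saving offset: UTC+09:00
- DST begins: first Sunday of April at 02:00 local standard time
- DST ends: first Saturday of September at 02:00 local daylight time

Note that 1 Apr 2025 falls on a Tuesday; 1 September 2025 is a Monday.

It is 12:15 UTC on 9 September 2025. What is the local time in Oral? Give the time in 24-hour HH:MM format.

20:15

1 April 2025 is a Tuesday, so the first Sunday is April 6.
1 September 2025 is a Monday, so the first Saturday is September 6.
At the standard offset (UTC+08:00), 12:15 UTC + 8h = 20:15 Oral standard time.
The standard-time date in Oral, 9 September 2025, does not fall between 6 April and 6 September, so daylight saving is not in effect and Oral is at UTC+08:00.
12:15 UTC + 8h = 20:15 local.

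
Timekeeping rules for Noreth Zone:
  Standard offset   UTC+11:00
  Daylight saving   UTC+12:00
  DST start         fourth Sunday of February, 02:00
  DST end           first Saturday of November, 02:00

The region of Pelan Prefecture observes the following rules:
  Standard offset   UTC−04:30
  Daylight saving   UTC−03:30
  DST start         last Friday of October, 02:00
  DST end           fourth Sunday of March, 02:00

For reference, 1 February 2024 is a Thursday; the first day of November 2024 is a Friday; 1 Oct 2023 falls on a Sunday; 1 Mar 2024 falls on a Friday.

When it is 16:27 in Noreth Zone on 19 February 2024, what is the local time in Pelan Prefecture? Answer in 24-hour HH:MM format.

1 February 2024 is a Thursday, so the first Sunday is February 4 and the fourth is February 25.
1 November 2024 is a Friday, so the first Saturday is November 2.
19 February 2024 does not fall between 25 February and 2 November, so daylight saving is not in effect and Noreth Zone is at UTC+11:00.
16:27 Noreth Zone − 11h = 05:27 UTC.
1 October 2023 is a Sunday, so Fridays fall on 6, 13, 20, 27; the last is October 27.
1 March 2024 is a Friday, so the first Sunday is March 3 and the fourth is March 24.
At the standard offset (UTC−04:30), 05:27 UTC − 4h30m = 00:57 Pelan Prefecture standard time.
The standard-time date in Pelan Prefecture, 19 February 2024, lies within the daylight-saving period (27 October 2023 – 24 March 2024), so Pelan Prefecture is on daylight time, UTC−03:30.
05:27 UTC − 3h30m = 01:57 Pelan Prefecture.

01:57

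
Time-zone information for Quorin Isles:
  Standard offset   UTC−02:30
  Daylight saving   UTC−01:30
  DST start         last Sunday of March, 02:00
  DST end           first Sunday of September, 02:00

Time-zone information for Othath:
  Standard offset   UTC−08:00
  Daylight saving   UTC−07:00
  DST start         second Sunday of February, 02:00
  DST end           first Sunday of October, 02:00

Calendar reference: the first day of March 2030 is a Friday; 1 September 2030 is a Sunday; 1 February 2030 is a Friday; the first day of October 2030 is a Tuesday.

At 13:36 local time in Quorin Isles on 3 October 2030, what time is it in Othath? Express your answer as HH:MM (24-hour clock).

1 March 2030 is a Friday, so Sundays fall on 3, 10, 17, 24, 31; the last is March 31.
1 September 2030 is a Sunday, so the first Sunday is September 1.
3 October 2030 does not fall between 31 March and 1 September, so daylight saving is not in effect and Quorin Isles is at UTC−02:30.
13:36 Quorin Isles + 2h30m = 16:06 UTC.
1 February 2030 is a Friday, so the first Sunday is February 3 and the second is February 10.
1 October 2030 is a Tuesday, so the first Sunday is October 6.
At the standard offset (UTC−08:00), 16:06 UTC − 8h = 08:06 Othath standard time.
The standard-time date in Othath, 3 October 2030, lies within the daylight-saving period (10 February – 6 October), so Othath is on daylight time, UTC−07:00.
16:06 UTC − 7h = 09:06 Othath.

09:06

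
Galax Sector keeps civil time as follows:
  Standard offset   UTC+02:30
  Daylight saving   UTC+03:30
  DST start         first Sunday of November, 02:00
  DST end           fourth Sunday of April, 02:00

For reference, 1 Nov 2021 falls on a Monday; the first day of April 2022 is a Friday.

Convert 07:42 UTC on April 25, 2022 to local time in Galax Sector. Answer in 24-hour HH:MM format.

10:12

1 November 2021 is a Monday, so the first Sunday is November 7.
1 April 2022 is a Friday, so the first Sunday is April 3 and the fourth is April 24.
At the standard offset (UTC+02:30), 07:42 UTC + 2h30m = 10:12 Galax Sector standard time.
The standard-time date in Galax Sector, April 25, 2022, is outside the daylight-saving period (7 November 2021 – 24 April 2022), so Galax Sector is on standard time, UTC+02:30.
07:42 UTC + 2h30m = 10:12 local.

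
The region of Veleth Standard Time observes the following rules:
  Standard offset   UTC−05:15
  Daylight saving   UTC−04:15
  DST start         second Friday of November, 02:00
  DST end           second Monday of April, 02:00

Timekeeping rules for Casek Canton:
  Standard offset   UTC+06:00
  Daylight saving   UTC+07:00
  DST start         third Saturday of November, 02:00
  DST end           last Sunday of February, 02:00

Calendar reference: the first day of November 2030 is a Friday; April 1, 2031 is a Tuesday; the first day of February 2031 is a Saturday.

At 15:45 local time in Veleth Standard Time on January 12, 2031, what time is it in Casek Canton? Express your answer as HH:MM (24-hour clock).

1 November 2030 is a Friday, so the first Friday is November 1 and the second is November 8.
1 April 2031 is a Tuesday, so the first Monday is April 7 and the second is April 14.
January 12, 2031 falls between 8 November 2030 and 14 April 2031, so daylight saving is in effect and Veleth Standard Time is at UTC−04:15.
15:45 Veleth Standard Time + 4h15m = 20:00 UTC.
1 November 2030 is a Friday, so the first Saturday is November 2 and the third is November 16.
1 February 2031 is a Saturday, so Sundays fall on 2, 9, 16, 23; the last is February 23.
At the standard offset (UTC+06:00), 20:00 UTC + 6h = 02:00 Casek Canton standard time (rolling into the next day, 13 January 2031).
Daylight saving runs 16 November 2030 – 23 February 2031; the standard-time date in Casek Canton, January 13, 2031, is inside that window, so Casek Canton is at UTC+07:00.
20:00 UTC + 7h = 03:00 Casek Canton (rolling into the next day, 13 January 2031).

03:00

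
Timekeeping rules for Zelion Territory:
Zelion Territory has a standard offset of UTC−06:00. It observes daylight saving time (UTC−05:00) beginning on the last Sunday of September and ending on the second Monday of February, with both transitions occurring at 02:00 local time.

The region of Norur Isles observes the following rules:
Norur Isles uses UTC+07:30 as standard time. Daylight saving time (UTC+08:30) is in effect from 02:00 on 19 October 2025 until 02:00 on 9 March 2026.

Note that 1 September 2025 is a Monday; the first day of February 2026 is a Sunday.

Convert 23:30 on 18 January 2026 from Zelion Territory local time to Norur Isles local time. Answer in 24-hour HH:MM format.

13:00

1 September 2025 is a Monday, so Sundays fall on 7, 14, 21, 28; the last is September 28.
1 February 2026 is a Sunday, so the first Monday is February 2 and the second is February 9.
18 January 2026 falls between 28 September 2025 and 9 February 2026, so daylight saving is in effect and Zelion Territory is at UTC−05:00.
23:30 Zelion Territory + 5h = 04:30 UTC (rolling into the next day, 19 January 2026).
At the standard offset (UTC+07:30), 04:30 UTC + 7h30m = 12:00 Norur Isles standard time.
The standard-time date in Norur Isles, 19 January 2026, lies within the daylight-saving period (19 October 2025 – 9 March 2026), so Norur Isles is on daylight time, UTC+08:30.
04:30 UTC + 8h30m = 13:00 Norur Isles.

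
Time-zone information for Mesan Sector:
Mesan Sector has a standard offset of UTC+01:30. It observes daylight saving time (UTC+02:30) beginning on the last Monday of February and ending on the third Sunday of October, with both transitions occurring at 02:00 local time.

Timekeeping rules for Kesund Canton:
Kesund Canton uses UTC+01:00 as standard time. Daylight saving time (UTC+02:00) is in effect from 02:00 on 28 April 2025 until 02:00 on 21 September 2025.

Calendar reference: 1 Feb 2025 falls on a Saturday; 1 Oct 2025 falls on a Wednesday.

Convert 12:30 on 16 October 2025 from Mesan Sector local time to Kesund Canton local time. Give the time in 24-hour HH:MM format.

11:00

1 February 2025 is a Saturday, so Mondays fall on 3, 10, 17, 24; the last is February 24.
1 October 2025 is a Wednesday, so the first Sunday is October 5 and the third is October 19.
Daylight saving runs 24 February – 19 October; 16 October 2025 is inside that window, so Mesan Sector is at UTC+02:30.
12:30 Mesan Sector − 2h30m = 10:00 UTC.
At the standard offset (UTC+01:00), 10:00 UTC + 1h = 11:00 Kesund Canton standard time.
The standard-time date in Kesund Canton, 16 October 2025, does not fall between 28 April and 21 September, so daylight saving is not in effect and Kesund Canton is at UTC+01:00.
10:00 UTC + 1h = 11:00 Kesund Canton.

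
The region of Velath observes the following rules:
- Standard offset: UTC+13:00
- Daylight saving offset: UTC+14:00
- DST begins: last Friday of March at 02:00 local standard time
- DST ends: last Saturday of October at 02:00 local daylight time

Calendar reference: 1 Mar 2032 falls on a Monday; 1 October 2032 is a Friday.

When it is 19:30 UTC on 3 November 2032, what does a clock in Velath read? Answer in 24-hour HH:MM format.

08:30

1 March 2032 is a Monday, so Fridays fall on 5, 12, 19, 26; the last is March 26.
1 October 2032 is a Friday, so Saturdays fall on 2, 9, 16, 23, 30; the last is October 30.
At the standard offset (UTC+13:00), 19:30 UTC + 13h = 08:30 Velath standard time (rolling into the next day, 4 November 2032).
Daylight saving runs 26 March – 30 October; the standard-time date in Velath, 4 November 2032, is outside that window, so Velath is on standard time at UTC+13:00.
19:30 UTC + 13h = 08:30 local (rolling into the next day, 4 November 2032).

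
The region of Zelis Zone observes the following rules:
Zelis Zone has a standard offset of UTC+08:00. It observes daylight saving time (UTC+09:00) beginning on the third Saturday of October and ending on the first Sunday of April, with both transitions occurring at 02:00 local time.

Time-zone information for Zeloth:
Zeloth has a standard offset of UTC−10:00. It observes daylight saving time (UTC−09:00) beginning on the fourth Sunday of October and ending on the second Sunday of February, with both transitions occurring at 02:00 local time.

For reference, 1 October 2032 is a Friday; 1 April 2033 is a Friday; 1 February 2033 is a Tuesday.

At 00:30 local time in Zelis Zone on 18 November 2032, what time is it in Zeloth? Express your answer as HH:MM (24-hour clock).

1 October 2032 is a Friday, so the first Saturday is October 2 and the third is October 16.
1 April 2033 is a Friday, so the first Sunday is April 3.
18 November 2032 falls between 16 October 2032 and 3 April 2033, so daylight saving is in effect and Zelis Zone is at UTC+09:00.
00:30 Zelis Zone − 9h = 15:30 UTC (rolling into the previous day, 17 November 2032).
1 October 2032 is a Friday, so the first Sunday is October 3 and the fourth is October 24.
1 February 2033 is a Tuesday, so the first Sunday is February 6 and the second is February 13.
At the standard offset (UTC−10:00), 15:30 UTC − 10h = 05:30 Zeloth standard time.
Daylight saving runs 24 October 2032 – 13 February 2033; the standard-time date in Zeloth, 17 November 2032, is inside that window, so Zeloth is at UTC−09:00.
15:30 UTC − 9h = 06:30 Zeloth.

06:30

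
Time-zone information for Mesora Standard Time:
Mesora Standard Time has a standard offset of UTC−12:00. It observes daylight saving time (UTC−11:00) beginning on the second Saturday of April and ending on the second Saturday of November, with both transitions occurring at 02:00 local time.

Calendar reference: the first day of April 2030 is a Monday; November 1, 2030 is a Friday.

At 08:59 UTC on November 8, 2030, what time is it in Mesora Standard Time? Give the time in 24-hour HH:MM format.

1 April 2030 is a Monday, so the first Saturday is April 6 and the second is April 13.
1 November 2030 is a Friday, so the first Saturday is November 2 and the second is November 9.
At the standard offset (UTC−12:00), 08:59 UTC − 12h = 20:59 Mesora Standard Time standard time (rolling into the previous day, 7 November 2030).
The standard-time date in Mesora Standard Time, November 7, 2030, falls between 13 April and 9 November, so daylight saving is in effect and Mesora Standard Time is at UTC−11:00.
08:59 UTC − 11h = 21:59 local (rolling into the previous day, 7 November 2030).

21:59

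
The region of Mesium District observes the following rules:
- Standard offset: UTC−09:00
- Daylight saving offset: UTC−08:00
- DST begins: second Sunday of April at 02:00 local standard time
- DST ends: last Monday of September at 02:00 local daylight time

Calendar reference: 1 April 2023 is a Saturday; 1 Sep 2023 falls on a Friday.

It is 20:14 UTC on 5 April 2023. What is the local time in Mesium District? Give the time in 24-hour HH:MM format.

11:14

1 April 2023 is a Saturday, so the first Sunday is April 2 and the second is April 9.
1 September 2023 is a Friday, so Mondays fall on 4, 11, 18, 25; the last is September 25.
At the standard offset (UTC−09:00), 20:14 UTC − 9h = 11:14 Mesium District standard time.
The standard-time date in Mesium District, 5 April 2023, does not fall between 9 April and 25 September, so daylight saving is not in effect and Mesium District is at UTC−09:00.
20:14 UTC − 9h = 11:14 local.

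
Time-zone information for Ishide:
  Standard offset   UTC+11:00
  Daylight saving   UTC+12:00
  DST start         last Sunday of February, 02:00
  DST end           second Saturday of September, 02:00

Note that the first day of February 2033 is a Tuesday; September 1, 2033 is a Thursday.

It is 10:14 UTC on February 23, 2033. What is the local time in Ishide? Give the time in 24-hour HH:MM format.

1 February 2033 is a Tuesday, so Sundays fall on 6, 13, 20, 27; the last is February 27.
1 September 2033 is a Thursday, so the first Saturday is September 3 and the second is September 10.
At the standard offset (UTC+11:00), 10:14 UTC + 11h = 21:14 Ishide standard time.
The standard-time date in Ishide, February 23, 2033, does not fall between 27 February and 10 September, so daylight saving is not in effect and Ishide is at UTC+11:00.
10:14 UTC + 11h = 21:14 local.

21:14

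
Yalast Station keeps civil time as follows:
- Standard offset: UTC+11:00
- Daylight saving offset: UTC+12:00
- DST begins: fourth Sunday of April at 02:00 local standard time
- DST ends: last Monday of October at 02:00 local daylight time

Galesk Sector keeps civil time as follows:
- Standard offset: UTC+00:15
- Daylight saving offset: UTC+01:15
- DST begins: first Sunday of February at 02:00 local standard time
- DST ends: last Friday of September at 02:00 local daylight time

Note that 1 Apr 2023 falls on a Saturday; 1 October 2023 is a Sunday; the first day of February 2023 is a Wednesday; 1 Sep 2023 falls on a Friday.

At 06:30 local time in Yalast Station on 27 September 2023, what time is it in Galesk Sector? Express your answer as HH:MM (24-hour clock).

1 April 2023 is a Saturday, so the first Sunday is April 2 and the fourth is April 23.
1 October 2023 is a Sunday, so Mondays fall on 2, 9, 16, 23, 30; the last is October 30.
27 September 2023 falls between 23 April and 30 October, so daylight saving is in effect and Yalast Station is at UTC+12:00.
06:30 Yalast Station − 12h = 18:30 UTC (rolling into the previous day, 26 September 2023).
1 February 2023 is a Wednesday, so the first Sunday is February 5.
1 September 2023 is a Friday, so Fridays fall on 1, 8, 15, 22, 29; the last is September 29.
At the standard offset (UTC+00:15), 18:30 UTC + 0h15m = 18:45 Galesk Sector standard time.
The standard-time date in Galesk Sector, 26 September 2023, lies within the daylight-saving period (5 February – 29 September), so Galesk Sector is on daylight time, UTC+01:15.
18:30 UTC + 1h15m = 19:45 Galesk Sector.

19:45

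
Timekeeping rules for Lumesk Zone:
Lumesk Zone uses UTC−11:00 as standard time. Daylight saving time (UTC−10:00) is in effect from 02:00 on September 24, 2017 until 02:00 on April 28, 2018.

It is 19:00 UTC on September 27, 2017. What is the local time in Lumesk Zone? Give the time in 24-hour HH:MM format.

09:00

At the standard offset (UTC−11:00), 19:00 UTC − 11h = 08:00 Lumesk Zone standard time.
The standard-time date in Lumesk Zone, September 27, 2017, falls between 24 September 2017 and 28 April 2018, so daylight saving is in effect and Lumesk Zone is at UTC−10:00.
19:00 UTC − 10h = 09:00 local.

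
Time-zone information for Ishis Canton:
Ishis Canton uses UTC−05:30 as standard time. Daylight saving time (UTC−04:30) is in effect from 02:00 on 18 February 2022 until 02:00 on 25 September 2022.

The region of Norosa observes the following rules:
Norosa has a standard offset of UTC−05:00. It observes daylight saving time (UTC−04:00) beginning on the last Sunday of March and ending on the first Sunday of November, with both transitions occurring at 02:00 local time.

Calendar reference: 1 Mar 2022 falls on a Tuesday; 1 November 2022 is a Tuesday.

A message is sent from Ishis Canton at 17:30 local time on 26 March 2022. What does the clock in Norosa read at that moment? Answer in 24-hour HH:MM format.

26 March 2022 lies within the daylight-saving period (18 February – 25 September), so Ishis Canton is on daylight time, UTC−04:30.
17:30 Ishis Canton + 4h30m = 22:00 UTC.
1 March 2022 is a Tuesday, so Sundays fall on 6, 13, 20, 27; the last is March 27.
1 November 2022 is a Tuesday, so the first Sunday is November 6.
At the standard offset (UTC−05:00), 22:00 UTC − 5h = 17:00 Norosa standard time.
Daylight saving runs 27 March – 6 November; the standard-time date in Norosa, 26 March 2022, is outside that window, so Norosa is on standard time at UTC−05:00.
22:00 UTC − 5h = 17:00 Norosa.

17:00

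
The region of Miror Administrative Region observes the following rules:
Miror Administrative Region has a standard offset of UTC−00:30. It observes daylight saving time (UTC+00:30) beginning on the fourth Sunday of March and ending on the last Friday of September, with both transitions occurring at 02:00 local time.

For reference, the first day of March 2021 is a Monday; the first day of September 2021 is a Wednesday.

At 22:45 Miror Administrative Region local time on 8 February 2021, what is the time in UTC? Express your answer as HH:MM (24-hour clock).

23:15

1 March 2021 is a Monday, so the first Sunday is March 7 and the fourth is March 28.
1 September 2021 is a Wednesday, so Fridays fall on 3, 10, 17, 24; the last is September 24.
8 February 2021 does not fall between 28 March and 24 September, so daylight saving is not in effect and Miror Administrative Region is at UTC−00:30.
22:45 local + 0h30m = 23:15 UTC.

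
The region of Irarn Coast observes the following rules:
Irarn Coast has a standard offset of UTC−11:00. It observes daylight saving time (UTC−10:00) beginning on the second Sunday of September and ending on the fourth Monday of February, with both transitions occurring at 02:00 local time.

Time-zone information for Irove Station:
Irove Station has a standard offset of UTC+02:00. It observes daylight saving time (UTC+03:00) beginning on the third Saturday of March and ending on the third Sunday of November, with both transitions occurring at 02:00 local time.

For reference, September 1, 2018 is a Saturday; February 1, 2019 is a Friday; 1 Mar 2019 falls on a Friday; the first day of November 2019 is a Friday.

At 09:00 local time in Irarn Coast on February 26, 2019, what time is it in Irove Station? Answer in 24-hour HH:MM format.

22:00

1 September 2018 is a Saturday, so the first Sunday is September 2 and the second is September 9.
1 February 2019 is a Friday, so the first Monday is February 4 and the fourth is February 25.
February 26, 2019 is outside the daylight-saving period (9 September 2018 – 25 February 2019), so Irarn Coast is on standard time, UTC−11:00.
09:00 Irarn Coast + 11h = 20:00 UTC.
1 March 2019 is a Friday, so the first Saturday is March 2 and the third is March 16.
1 November 2019 is a Friday, so the first Sunday is November 3 and the third is November 17.
At the standard offset (UTC+02:00), 20:00 UTC + 2h = 22:00 Irove Station standard time.
Daylight saving runs 16 March – 17 November; the standard-time date in Irove Station, February 26, 2019, is outside that window, so Irove Station is on standard time at UTC+02:00.
20:00 UTC + 2h = 22:00 Irove Station.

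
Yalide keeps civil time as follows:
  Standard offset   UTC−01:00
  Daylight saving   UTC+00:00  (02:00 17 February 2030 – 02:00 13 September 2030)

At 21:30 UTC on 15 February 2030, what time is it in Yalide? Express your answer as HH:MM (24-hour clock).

20:30

At the standard offset (UTC−01:00), 21:30 UTC − 1h = 20:30 Yalide standard time.
The standard-time date in Yalide, 15 February 2030, is outside the daylight-saving period (17 February – 13 September), so Yalide is on standard time, UTC−01:00.
21:30 UTC − 1h = 20:30 local.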